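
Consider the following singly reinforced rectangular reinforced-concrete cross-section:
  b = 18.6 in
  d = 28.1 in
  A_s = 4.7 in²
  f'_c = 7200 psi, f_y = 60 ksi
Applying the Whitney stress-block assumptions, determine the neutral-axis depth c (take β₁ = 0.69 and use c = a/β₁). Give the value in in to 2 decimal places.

T = A_s f_y = 4.7 × 60 = 282 kips.
a = T/(0.85 f'_c b) = 282/(0.85 × 7.2 × 18.6) = 2.4773 in.
With β₁ = 0.69, c = a/β₁ = 2.4773/0.69 = 3.59 in.

c ≈ 3.59 in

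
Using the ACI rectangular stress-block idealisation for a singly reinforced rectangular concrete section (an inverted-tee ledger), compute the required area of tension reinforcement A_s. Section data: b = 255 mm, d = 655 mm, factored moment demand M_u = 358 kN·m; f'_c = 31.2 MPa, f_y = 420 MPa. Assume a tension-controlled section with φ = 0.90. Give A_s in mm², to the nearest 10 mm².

A_s ≈ 1560 mm²

M_n = M_u/φ = 358/0.90 = 397.778 kN·m.
With M_n = 0.85 f'_c a b (d − a/2), solve the quadratic for a:
a = d − √(d² − 2M_n/(0.85 f'_c b)) = 655 − √(655² − 2 × 397.778×10⁶/(0.85 × 31.2 × 255)) = 96.98 mm.
A_s = 0.85 f'_c a b / f_y = 0.85 × 31.2 × 96.98 × 255 / 420 = 1561.5 mm².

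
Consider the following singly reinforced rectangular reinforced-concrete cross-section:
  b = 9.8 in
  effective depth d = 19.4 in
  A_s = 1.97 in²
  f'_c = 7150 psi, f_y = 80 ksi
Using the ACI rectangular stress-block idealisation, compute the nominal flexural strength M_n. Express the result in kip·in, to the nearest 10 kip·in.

M_n ≈ 2850 kip·in

T = A_s f_y = 1.97 × 80 = 157.6 kips.
a = T/(0.85 f'_c b) = 157.6/(0.85 × 7.15 × 9.8) = 2.646 in.
M_n = T(d − a/2) = 157.6 × (19.4 − 1.323) = 2848.9 kip·in.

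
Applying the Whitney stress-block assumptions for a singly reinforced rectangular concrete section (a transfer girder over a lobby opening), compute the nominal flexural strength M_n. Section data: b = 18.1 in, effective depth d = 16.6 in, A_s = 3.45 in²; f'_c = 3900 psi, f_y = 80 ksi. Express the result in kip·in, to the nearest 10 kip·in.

M_n ≈ 3950 kip·in

T = A_s f_y = 3.45 × 80 = 276 kips.
a = T/(0.85 f'_c b) = 276/(0.85 × 3.9 × 18.1) = 4.600 in.
M_n = T(d − a/2) = 276 × (16.6 − 2.3) = 3946.8 kip·in.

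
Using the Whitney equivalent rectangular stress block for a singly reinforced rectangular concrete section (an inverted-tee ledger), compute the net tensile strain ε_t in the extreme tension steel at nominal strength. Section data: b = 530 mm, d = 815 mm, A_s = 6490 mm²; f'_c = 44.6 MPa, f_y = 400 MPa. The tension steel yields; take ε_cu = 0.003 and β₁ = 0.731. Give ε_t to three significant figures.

ε_t ≈ 0.0108

a = A_s f_y/(0.85 f'_c b) = 129.20 mm.
β₁ = 0.731, so c = a/β₁ = 129.20/0.731 = 176.74 mm.
From the linear strain diagram with ε_cu = 0.003: ε_t = 0.003 (d − c)/c = 0.003 × (815 − 176.74)/176.74 = 0.0108.
Since ε_t ≥ 0.005, the section is tension-controlled.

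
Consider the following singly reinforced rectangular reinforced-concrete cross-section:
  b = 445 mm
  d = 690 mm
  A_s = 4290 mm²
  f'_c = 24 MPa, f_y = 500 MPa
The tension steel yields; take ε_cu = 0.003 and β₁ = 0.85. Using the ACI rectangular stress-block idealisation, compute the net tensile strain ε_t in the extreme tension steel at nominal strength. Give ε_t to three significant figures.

ε_t ≈ 0.00445

a = A_s f_y/(0.85 f'_c b) = 236.29 mm.
β₁ = 0.85, so c = a/β₁ = 236.29/0.85 = 277.99 mm.
From the linear strain diagram with ε_cu = 0.003: ε_t = 0.003 (d − c)/c = 0.003 × (690 − 277.99)/277.99 = 0.00445.
ε_t is between 0.004 and 0.005 — transition zone.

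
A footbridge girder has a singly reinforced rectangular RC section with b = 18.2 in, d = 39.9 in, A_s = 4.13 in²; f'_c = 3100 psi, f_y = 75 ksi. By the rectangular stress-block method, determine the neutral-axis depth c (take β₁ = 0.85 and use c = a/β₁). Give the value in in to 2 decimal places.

c ≈ 7.60 in

T = A_s f_y = 4.13 × 75 = 309.75 kips.
a = T/(0.85 f'_c b) = 309.75/(0.85 × 3.1 × 18.2) = 6.4589 in.
With β₁ = 0.85, c = a/β₁ = 6.4589/0.85 = 7.60 in.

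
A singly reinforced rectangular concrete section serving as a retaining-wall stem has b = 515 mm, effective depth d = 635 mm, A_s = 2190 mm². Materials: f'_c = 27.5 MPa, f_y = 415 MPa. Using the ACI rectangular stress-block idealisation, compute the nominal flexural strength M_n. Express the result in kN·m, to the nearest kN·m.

M_n ≈ 543 kN·m

T = A_s f_y = 2190 × 415 = 908850 N = 908.85 kN.
From C = T: a = T/(0.85 f'_c b) = 908850/(0.85 × 27.5 × 515) = 75.50 mm.
M_n = T(d − a/2) = 908.85 kN × (635 − 37.75) mm = 542.81 kN·m.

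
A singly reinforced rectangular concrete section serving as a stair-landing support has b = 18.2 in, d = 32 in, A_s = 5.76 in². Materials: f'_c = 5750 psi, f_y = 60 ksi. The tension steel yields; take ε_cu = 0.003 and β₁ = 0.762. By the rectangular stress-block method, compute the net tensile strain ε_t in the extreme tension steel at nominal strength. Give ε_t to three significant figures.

a = A_s f_y/(0.85 f'_c b) = 3.885 in.
β₁ = 0.762, so c = a/β₁ = 3.885/0.762 = 5.098 in.
From the linear strain diagram with ε_cu = 0.003: ε_t = 0.003 (d − c)/c = 0.003 × (32 − 5.098)/5.098 = 0.0158.
Since ε_t ≥ 0.005, the section is tension-controlled.

ε_t ≈ 0.0158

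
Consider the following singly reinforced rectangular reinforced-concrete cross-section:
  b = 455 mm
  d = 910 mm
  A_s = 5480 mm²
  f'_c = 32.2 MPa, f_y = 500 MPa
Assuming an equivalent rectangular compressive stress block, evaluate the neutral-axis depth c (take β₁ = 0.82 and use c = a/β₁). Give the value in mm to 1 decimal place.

c ≈ 268.3 mm

T = A_s f_y = 5480 × 500 = 2740000 N = 2740 kN.
Setting C = 0.85 f'_c a b equal to T: a = 2740000/(0.85 × 32.2 × 455) = 220.021 mm.
With β₁ = 0.82, c = a/β₁ = 220.021/0.82 = 268.3 mm.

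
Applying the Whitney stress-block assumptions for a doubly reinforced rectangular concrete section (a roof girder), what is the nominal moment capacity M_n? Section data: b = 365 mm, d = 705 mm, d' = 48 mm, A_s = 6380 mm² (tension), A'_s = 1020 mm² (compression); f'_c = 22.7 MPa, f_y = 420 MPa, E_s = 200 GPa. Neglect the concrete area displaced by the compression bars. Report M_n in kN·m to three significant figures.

M_n ≈ 1510 kN·m

Assume both tension and compression steel yield.
Net tension couple steel: A_s − A'_s = 5360 mm².
a = (A_s − A'_s) f_y / (0.85 f'_c b) = 2251200/(0.85 × 22.7 × 365) = 319.65 mm.
c = a/β₁ = 319.65/0.85 = 376.06 mm; ε'_s = 0.003(c − d')/c = 0.0026 ≥ f_y/E_s = 0.0021, so compression steel does yield.
M_n = (A_s − A'_s) f_y (d − a/2) + A'_s f_y (d − d') = [2251200 × (705 − 159.825) + 428400 × (705 − 48)] × 10⁻⁶ = 1227.30 + 281.46 = 1508.76 kN·m.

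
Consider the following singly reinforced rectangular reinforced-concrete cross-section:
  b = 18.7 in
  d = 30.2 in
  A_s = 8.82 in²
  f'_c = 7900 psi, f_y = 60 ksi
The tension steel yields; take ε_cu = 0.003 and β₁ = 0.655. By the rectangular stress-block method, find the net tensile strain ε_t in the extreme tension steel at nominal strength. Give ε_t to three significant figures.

a = A_s f_y/(0.85 f'_c b) = 4.214 in.
β₁ = 0.655, so c = a/β₁ = 4.214/0.655 = 6.434 in.
From the linear strain diagram with ε_cu = 0.003: ε_t = 0.003 (d − c)/c = 0.003 × (30.2 − 6.434)/6.434 = 0.0111.
Since ε_t ≥ 0.005, the section is tension-controlled.

ε_t ≈ 0.0111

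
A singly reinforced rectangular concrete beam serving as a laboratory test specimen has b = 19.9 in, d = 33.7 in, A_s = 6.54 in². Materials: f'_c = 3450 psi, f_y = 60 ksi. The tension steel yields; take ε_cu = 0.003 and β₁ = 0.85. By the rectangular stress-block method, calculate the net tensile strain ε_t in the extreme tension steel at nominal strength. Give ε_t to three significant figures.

ε_t ≈ 0.00978

a = A_s f_y/(0.85 f'_c b) = 6.724 in.
β₁ = 0.85, so c = a/β₁ = 6.724/0.85 = 7.911 in.
From the linear strain diagram with ε_cu = 0.003: ε_t = 0.003 (d − c)/c = 0.003 × (33.7 − 7.911)/7.911 = 0.00978.
Since ε_t ≥ 0.005, the section is tension-controlled.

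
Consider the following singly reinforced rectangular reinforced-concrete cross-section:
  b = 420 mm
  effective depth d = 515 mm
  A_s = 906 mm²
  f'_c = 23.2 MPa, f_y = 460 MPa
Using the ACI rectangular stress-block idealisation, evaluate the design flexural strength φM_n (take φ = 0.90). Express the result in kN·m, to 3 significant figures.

T = A_s f_y = 906 × 460 = 416760 N = 416.76 kN.
From C = T: a = T/(0.85 f'_c b) = 416760/(0.85 × 23.2 × 420) = 50.32 mm.
M_n = T(d − a/2) = 416.76 kN × (515 − 25.16) mm = 204.15 kN·m.
φM_n = 0.90 × 204.15 = 183.74 kN·m.

φM_n ≈ 184 kN·m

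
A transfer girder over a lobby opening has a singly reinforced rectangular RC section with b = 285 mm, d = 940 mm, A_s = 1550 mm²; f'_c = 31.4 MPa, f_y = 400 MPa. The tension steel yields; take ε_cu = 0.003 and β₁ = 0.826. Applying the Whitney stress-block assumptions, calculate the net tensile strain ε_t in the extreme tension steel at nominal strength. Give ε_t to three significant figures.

ε_t ≈ 0.0256

a = A_s f_y/(0.85 f'_c b) = 81.51 mm.
β₁ = 0.826, so c = a/β₁ = 81.51/0.826 = 98.68 mm.
From the linear strain diagram with ε_cu = 0.003: ε_t = 0.003 (d − c)/c = 0.003 × (940 − 98.68)/98.68 = 0.0256.
Since ε_t ≥ 0.005, the section is tension-controlled.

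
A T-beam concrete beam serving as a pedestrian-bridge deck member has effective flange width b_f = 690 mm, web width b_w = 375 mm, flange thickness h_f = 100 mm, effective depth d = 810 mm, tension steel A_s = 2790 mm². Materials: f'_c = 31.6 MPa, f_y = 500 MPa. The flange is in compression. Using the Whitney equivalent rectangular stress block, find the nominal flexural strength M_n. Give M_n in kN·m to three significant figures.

Tension: T = A_s f_y = 2790 × 500 = 1395000 N.
Try a within the flange: a = T/(0.85 f'_c b_f) = 1395000/(0.85 × 31.6 × 690) = 75.27 mm.
Since a = 75.27 ≤ h_f = 100 mm, the stress block lies entirely in the flange; analyse as a rectangular beam of width b_f.
M_n = T(d − a/2) = 1395000 × (810 − 37.635) = 1077.45 × 10⁶ N·mm.
M_n = 1077.45 kN·m.

M_n ≈ 1080 kN·m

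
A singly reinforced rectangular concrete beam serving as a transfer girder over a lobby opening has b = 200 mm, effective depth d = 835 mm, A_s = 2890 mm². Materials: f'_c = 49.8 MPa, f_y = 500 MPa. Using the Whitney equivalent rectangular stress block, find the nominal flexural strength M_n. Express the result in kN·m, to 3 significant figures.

T = A_s f_y = 2890 × 500 = 1445000 N = 1445 kN.
From C = T: a = T/(0.85 f'_c b) = 1445000/(0.85 × 49.8 × 200) = 170.68 mm.
M_n = T(d − a/2) = 1445 kN × (835 − 85.34) mm = 1083.26 kN·m.

M_n ≈ 1080 kN·m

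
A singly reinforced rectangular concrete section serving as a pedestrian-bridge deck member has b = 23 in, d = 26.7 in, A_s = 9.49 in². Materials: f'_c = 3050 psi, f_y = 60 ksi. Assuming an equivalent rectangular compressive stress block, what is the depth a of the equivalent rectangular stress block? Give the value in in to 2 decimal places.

T = A_s f_y = 9.49 × 60 = 569.4 kips.
a = T/(0.85 f'_c b) = 569.4/(0.85 × 3.05 × 23) = 9.55 in.

a ≈ 9.55 in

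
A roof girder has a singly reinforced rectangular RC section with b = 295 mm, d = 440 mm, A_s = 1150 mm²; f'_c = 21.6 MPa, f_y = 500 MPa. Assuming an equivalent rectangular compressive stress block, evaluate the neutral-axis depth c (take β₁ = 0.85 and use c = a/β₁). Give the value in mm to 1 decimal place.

c ≈ 124.9 mm

T = A_s f_y = 1150 × 500 = 575000 N = 575 kN.
Setting C = 0.85 f'_c a b equal to T: a = 575000/(0.85 × 21.6 × 295) = 106.163 mm.
With β₁ = 0.85, c = a/β₁ = 106.163/0.85 = 124.9 mm.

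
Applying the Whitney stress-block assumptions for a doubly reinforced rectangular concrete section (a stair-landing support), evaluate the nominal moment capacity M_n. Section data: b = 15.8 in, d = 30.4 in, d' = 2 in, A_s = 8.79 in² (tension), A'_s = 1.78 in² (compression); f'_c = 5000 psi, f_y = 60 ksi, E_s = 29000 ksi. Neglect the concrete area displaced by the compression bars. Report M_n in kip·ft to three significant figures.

Assume both steels yield.
a = (A_s − A'_s) f_y/(0.85 f'_c b) = (8.79 − 1.78) × 60/(0.85 × 5 × 15.8) = 6.264 in.
c = a/β₁ = 6.264/0.8 = 7.830 in; ε'_s = 0.003(c − d')/c = 0.0022 ≥ ε_y = 0.0021, so the compression steel yields.
M_n = (A_s − A'_s) f_y (d − a/2) + A'_s f_y (d − d') = 420.6 × (30.4 − 3.132) + 106.8 × (30.4 − 2) = 11468.9 + 3033.1 = 14502.0 kip·in = 14502.0/12 = 1208.50 kip·ft.

M_n ≈ 1210 kip·ft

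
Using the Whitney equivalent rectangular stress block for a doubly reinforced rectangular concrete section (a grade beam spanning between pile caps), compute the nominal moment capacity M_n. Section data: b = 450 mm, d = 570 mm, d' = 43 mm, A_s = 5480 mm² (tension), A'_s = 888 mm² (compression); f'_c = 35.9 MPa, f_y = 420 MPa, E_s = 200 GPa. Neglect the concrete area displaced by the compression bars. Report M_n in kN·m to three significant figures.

Assume both tension and compression steel yield.
Net tension couple steel: A_s − A'_s = 4592 mm².
a = (A_s − A'_s) f_y / (0.85 f'_c b) = 1928640/(0.85 × 35.9 × 450) = 140.45 mm.
c = a/β₁ = 140.45/0.794 = 176.89 mm; ε'_s = 0.003(c − d')/c = 0.0023 ≥ f_y/E_s = 0.0021, so compression steel does yield.
M_n = (A_s − A'_s) f_y (d − a/2) + A'_s f_y (d − d') = [1928640 × (570 − 70.225) + 372960 × (570 − 43)] × 10⁻⁶ = 963.89 + 196.55 = 1160.44 kN·m.

M_n ≈ 1160 kN·m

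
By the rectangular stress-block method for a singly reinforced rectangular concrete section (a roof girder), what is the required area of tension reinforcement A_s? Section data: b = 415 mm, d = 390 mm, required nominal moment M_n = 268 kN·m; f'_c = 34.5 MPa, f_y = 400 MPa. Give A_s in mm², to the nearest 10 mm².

With M_n = 0.85 f'_c a b (d − a/2), solve the quadratic for a:
a = d − √(d² − 2M_n/(0.85 f'_c b)) = 390 − √(390² − 2 × 268×10⁶/(0.85 × 34.5 × 415)) = 61.28 mm.
A_s = 0.85 f'_c a b / f_y = 0.85 × 34.5 × 61.28 × 415 / 400 = 1864.4 mm².

A_s ≈ 1860 mm²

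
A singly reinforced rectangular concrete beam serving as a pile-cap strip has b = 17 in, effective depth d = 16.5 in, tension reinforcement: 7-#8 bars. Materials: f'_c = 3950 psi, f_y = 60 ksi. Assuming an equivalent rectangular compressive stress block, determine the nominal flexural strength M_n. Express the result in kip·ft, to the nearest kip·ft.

M_n ≈ 376 kip·ft

A_s = 7 × 0.79 = 5.53 in².
T = A_s f_y = 5.53 × 60 = 331.8 kips.
a = T/(0.85 f'_c b) = 331.8/(0.85 × 3.95 × 17) = 5.813 in.
M_n = T(d − a/2) = 331.8 × (16.5 − 2.9065) = 4510.3 kip·in = 4510.3/12 = 375.86 kip·ft.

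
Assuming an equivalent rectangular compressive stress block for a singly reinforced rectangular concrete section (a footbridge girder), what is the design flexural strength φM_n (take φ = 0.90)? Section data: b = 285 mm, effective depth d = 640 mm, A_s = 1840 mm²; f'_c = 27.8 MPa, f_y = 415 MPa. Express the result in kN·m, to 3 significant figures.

T = A_s f_y = 1840 × 415 = 763600 N = 763.6 kN.
From C = T: a = T/(0.85 f'_c b) = 763600/(0.85 × 27.8 × 285) = 113.39 mm.
M_n = T(d − a/2) = 763.6 kN × (640 − 56.695) mm = 445.41 kN·m.
φM_n = 0.90 × 445.41 = 400.87 kN·m.

φM_n ≈ 401 kN·m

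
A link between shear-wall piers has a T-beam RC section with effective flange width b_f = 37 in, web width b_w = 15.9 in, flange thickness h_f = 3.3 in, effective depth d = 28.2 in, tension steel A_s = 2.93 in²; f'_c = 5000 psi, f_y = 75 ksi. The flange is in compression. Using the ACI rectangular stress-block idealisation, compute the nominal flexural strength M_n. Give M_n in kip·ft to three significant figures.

Tension: T = A_s f_y = 2.93 × 75 = 219.75 kips.
Try a within the flange: a = T/(0.85 f'_c b_f) = 219.75/(0.85 × 5 × 37) = 1.397 in.
Since a = 1.397 ≤ h_f = 3.3 in, the stress block lies entirely in the flange; analyse as a rectangular beam of width b_f.
M_n = T(d − a/2) = 219.75 × (28.2 − 0.6985) = 6043.5 kip·in.
M_n = 6043.5/12 = 503.63 kip·ft.

M_n ≈ 504 kip·ft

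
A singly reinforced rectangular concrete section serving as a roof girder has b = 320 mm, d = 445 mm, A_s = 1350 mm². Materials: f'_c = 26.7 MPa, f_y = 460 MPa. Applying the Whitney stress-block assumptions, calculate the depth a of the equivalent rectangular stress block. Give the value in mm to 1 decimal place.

a ≈ 85.5 mm

T = A_s f_y = 1350 × 460 = 621000 N = 621 kN.
Setting C = 0.85 f'_c a b equal to T: a = 621000/(0.85 × 26.7 × 320) = 85.5 mm.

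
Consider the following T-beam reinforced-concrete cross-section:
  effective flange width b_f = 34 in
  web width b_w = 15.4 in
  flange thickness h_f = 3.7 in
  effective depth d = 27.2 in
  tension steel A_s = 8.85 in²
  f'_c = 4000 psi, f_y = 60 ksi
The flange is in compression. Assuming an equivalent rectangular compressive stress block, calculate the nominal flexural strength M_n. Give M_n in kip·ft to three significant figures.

M_n ≈ 1100 kip·ft

Tension: T = A_s f_y = 8.85 × 60 = 531 kips.
Try a within the flange: a = T/(0.85 f'_c b_f) = 531/(0.85 × 4 × 34) = 4.593 in.
a = 4.593 > h_f = 3.7 in: the block extends into the web. Split into flange-overhang and web parts.
C_f = 0.85 f'_c (b_f − b_w) h_f = 0.85 × 4 × (34 − 15.4) × 3.7 = 234.0 kips.
Remaining web compression depth: a_w = (T − C_f)/(0.85 f'_c b_w) = (531 − 234.0)/(0.85 × 4 × 15.4) = 5.672 in.
M_n = C_f(d − h_f/2) + (T − C_f)(d − a_w/2) = 234.0 × (27.2 − 1.85) + 297 × (27.2 − 2.836) = 5931.9 + 7236.1 = 13168.0 kip·in.
M_n = 13168.0/12 = 1097.33 kip·ft.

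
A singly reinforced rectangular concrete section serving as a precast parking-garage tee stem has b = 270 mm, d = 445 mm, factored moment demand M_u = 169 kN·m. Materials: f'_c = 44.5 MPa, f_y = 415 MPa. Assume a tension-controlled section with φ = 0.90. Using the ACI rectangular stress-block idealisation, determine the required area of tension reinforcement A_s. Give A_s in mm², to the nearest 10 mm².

A_s ≈ 1070 mm²

M_n = M_u/φ = 169/0.90 = 187.778 kN·m.
With M_n = 0.85 f'_c a b (d − a/2), solve the quadratic for a:
a = d − √(d² − 2M_n/(0.85 f'_c b)) = 445 − √(445² − 2 × 187.778×10⁶/(0.85 × 44.5 × 270)) = 43.44 mm.
A_s = 0.85 f'_c a b / f_y = 0.85 × 44.5 × 43.44 × 270 / 415 = 1069.0 mm².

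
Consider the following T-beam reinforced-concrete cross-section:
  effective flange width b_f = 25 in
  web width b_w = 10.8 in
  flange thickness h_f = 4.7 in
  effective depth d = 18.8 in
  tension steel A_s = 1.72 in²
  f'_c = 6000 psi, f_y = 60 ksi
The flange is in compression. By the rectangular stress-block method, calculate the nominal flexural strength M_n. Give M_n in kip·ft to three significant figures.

Tension: T = A_s f_y = 1.72 × 60 = 103.2 kips.
Try a within the flange: a = T/(0.85 f'_c b_f) = 103.2/(0.85 × 6 × 25) = 0.809 in.
Since a = 0.809 ≤ h_f = 4.7 in, the stress block lies entirely in the flange; analyse as a rectangular beam of width b_f.
M_n = T(d − a/2) = 103.2 × (18.8 − 0.4045) = 1898.4 kip·in.
M_n = 1898.4/12 = 158.20 kip·ft.

M_n ≈ 158 kip·ft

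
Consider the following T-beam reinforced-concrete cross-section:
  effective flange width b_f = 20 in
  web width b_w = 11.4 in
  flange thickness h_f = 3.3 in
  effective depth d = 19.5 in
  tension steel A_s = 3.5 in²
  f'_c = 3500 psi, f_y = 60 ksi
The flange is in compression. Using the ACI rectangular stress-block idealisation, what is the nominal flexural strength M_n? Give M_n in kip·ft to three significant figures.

M_n ≈ 310 kip·ft

Tension: T = A_s f_y = 3.5 × 60 = 210 kips.
Try a within the flange: a = T/(0.85 f'_c b_f) = 210/(0.85 × 3.5 × 20) = 3.529 in.
a = 3.529 > h_f = 3.3 in: the block extends into the web. Split into flange-overhang and web parts.
C_f = 0.85 f'_c (b_f − b_w) h_f = 0.85 × 3.5 × (20 − 11.4) × 3.3 = 84.4 kips.
Remaining web compression depth: a_w = (T − C_f)/(0.85 f'_c b_w) = (210 − 84.4)/(0.85 × 3.5 × 11.4) = 3.703 in.
M_n = C_f(d − h_f/2) + (T − C_f)(d − a_w/2) = 84.4 × (19.5 − 1.65) + 125.6 × (19.5 − 1.8515) = 1506.5 + 2216.7 = 3723.2 kip·in.
M_n = 3723.2/12 = 310.27 kip·ft.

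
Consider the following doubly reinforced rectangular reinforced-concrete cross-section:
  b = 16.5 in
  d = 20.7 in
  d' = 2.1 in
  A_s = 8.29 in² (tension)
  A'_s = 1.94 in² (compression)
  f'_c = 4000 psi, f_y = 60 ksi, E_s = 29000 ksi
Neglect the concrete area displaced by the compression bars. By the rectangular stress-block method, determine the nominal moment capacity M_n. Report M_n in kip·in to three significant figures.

Assume both steels yield.
a = (A_s − A'_s) f_y/(0.85 f'_c b) = (8.29 − 1.94) × 60/(0.85 × 4 × 16.5) = 6.791 in.
c = a/β₁ = 6.791/0.85 = 7.989 in; ε'_s = 0.003(c − d')/c = 0.0022 ≥ ε_y = 0.0021, so the compression steel yields.
M_n = (A_s − A'_s) f_y (d − a/2) + A'_s f_y (d − d') = 381 × (20.7 − 3.3955) + 116.4 × (20.7 − 2.1) = 6593.0 + 2165.0 = 8758.0 kip·in.

M_n ≈ 8760 kip·in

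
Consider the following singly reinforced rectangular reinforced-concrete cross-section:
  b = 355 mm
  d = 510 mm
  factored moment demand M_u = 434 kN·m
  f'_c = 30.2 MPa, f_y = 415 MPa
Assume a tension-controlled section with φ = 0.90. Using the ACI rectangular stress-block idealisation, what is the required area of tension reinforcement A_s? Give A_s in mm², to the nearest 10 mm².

M_n = M_u/φ = 434/0.90 = 482.222 kN·m.
With M_n = 0.85 f'_c a b (d − a/2), solve the quadratic for a:
a = d − √(d² − 2M_n/(0.85 f'_c b)) = 510 − √(510² − 2 × 482.222×10⁶/(0.85 × 30.2 × 355)) = 117.23 mm.
A_s = 0.85 f'_c a b / f_y = 0.85 × 30.2 × 117.23 × 355 / 415 = 2574.2 mm².

A_s ≈ 2570 mm²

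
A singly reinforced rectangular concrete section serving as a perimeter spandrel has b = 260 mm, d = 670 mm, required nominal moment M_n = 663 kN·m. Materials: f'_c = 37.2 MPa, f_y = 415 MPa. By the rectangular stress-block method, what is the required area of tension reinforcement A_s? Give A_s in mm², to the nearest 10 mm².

A_s ≈ 2650 mm²

With M_n = 0.85 f'_c a b (d − a/2), solve the quadratic for a:
a = d − √(d² − 2M_n/(0.85 f'_c b)) = 670 − √(670² − 2 × 663×10⁶/(0.85 × 37.2 × 260)) = 133.71 mm.
A_s = 0.85 f'_c a b / f_y = 0.85 × 37.2 × 133.71 × 260 / 415 = 2648.8 mm².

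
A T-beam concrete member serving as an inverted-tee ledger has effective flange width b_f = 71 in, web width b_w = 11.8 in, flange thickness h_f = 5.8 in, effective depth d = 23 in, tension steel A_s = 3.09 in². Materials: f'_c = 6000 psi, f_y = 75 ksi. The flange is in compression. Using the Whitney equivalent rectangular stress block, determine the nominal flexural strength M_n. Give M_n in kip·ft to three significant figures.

Tension: T = A_s f_y = 3.09 × 75 = 231.75 kips.
Try a within the flange: a = T/(0.85 f'_c b_f) = 231.75/(0.85 × 6 × 71) = 0.640 in.
Since a = 0.640 ≤ h_f = 5.8 in, the stress block lies entirely in the flange; analyse as a rectangular beam of width b_f.
M_n = T(d − a/2) = 231.75 × (23 − 0.32) = 5256.1 kip·in.
M_n = 5256.1/12 = 438.01 kip·ft.

M_n ≈ 438 kip·ft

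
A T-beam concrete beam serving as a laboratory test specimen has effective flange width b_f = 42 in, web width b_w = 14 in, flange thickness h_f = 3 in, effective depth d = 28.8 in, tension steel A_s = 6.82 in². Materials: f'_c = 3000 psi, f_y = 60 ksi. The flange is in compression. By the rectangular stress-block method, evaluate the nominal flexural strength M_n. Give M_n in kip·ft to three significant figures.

M_n ≈ 911 kip·ft

Tension: T = A_s f_y = 6.82 × 60 = 409.2 kips.
Try a within the flange: a = T/(0.85 f'_c b_f) = 409.2/(0.85 × 3 × 42) = 3.821 in.
a = 3.821 > h_f = 3 in: the block extends into the web. Split into flange-overhang and web parts.
C_f = 0.85 f'_c (b_f − b_w) h_f = 0.85 × 3 × (42 − 14) × 3 = 214.2 kips.
Remaining web compression depth: a_w = (T − C_f)/(0.85 f'_c b_w) = (409.2 − 214.2)/(0.85 × 3 × 14) = 5.462 in.
M_n = C_f(d − h_f/2) + (T − C_f)(d − a_w/2) = 214.2 × (28.8 − 1.5) + 195 × (28.8 − 2.731) = 5847.7 + 5083.5 = 10931.2 kip·in.
M_n = 10931.2/12 = 910.93 kip·ft.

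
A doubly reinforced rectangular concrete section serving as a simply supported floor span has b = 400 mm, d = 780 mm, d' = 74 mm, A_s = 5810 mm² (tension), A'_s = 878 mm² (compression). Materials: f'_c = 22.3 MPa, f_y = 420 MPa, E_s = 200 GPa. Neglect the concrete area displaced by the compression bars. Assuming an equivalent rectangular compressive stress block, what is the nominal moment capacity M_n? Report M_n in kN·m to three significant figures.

Assume both tension and compression steel yield.
Net tension couple steel: A_s − A'_s = 4932 mm².
a = (A_s − A'_s) f_y / (0.85 f'_c b) = 2071440/(0.85 × 22.3 × 400) = 273.20 mm.
c = a/β₁ = 273.20/0.85 = 321.41 mm; ε'_s = 0.003(c − d')/c = 0.0023 ≥ f_y/E_s = 0.0021, so compression steel does yield.
M_n = (A_s − A'_s) f_y (d − a/2) + A'_s f_y (d − d') = [2071440 × (780 − 136.6) + 368760 × (780 − 74)] × 10⁻⁶ = 1332.76 + 260.34 = 1593.10 kN·m.

M_n ≈ 1590 kN·m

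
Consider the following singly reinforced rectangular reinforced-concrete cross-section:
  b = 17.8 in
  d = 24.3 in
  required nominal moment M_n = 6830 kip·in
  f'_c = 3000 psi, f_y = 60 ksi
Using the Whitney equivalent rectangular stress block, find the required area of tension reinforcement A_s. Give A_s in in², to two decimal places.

A_s ≈ 5.51 in²

From M_n = 0.85 f'_c a b (d − a/2):
a = d − √(d² − 2M_n/(0.85 f'_c b)) = 24.3 − √(24.3² − 2 × 6830/(0.85 × 3 × 17.8)) = 7.284 in.
A_s = 0.85 f'_c a b / f_y = 0.85 × 3 × 7.284 × 17.8 / 60 = 5.510 in².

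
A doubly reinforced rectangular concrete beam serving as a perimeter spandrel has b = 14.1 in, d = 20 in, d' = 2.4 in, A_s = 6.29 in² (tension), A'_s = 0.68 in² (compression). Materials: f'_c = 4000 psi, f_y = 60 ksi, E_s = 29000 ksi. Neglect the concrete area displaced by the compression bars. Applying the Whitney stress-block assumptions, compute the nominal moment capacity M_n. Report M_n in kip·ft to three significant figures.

M_n ≈ 522 kip·ft

Assume both steels yield.
a = (A_s − A'_s) f_y/(0.85 f'_c b) = (6.29 − 0.68) × 60/(0.85 × 4 × 14.1) = 7.021 in.
c = a/β₁ = 7.021/0.85 = 8.260 in; ε'_s = 0.003(c − d')/c = 0.0021 ≥ ε_y = 0.0021, so the compression steel yields.
M_n = (A_s − A'_s) f_y (d − a/2) + A'_s f_y (d − d') = 336.6 × (20 − 3.5105) + 40.8 × (20 − 2.4) = 5550.4 + 718.1 = 6268.5 kip·in = 6268.5/12 = 522.38 kip·ft.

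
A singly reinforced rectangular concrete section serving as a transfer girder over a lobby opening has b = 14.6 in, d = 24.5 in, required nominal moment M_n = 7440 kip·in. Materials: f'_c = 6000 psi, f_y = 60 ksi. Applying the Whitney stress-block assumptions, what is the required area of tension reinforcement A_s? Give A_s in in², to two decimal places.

A_s ≈ 5.57 in²

From M_n = 0.85 f'_c a b (d − a/2):
a = d − √(d² − 2M_n/(0.85 f'_c b)) = 24.5 − √(24.5² − 2 × 7440/(0.85 × 6 × 14.6)) = 4.490 in.
A_s = 0.85 f'_c a b / f_y = 0.85 × 6 × 4.490 × 14.6 / 60 = 5.572 in².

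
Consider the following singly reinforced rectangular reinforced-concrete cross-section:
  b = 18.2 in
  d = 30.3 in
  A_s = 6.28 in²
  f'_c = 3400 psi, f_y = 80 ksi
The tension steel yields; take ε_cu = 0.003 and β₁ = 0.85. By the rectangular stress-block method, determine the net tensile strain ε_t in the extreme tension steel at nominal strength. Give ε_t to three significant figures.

ε_t ≈ 0.00509

a = A_s f_y/(0.85 f'_c b) = 9.552 in.
β₁ = 0.85, so c = a/β₁ = 9.552/0.85 = 11.238 in.
From the linear strain diagram with ε_cu = 0.003: ε_t = 0.003 (d − c)/c = 0.003 × (30.3 − 11.238)/11.238 = 0.00509.
Since ε_t ≥ 0.005, the section is tension-controlled.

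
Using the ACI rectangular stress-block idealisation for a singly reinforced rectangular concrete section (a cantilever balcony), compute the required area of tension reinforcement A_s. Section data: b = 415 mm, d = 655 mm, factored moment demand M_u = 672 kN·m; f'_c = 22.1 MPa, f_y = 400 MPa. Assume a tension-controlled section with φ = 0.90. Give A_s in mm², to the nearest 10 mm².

M_n = M_u/φ = 672/0.90 = 746.667 kN·m.
With M_n = 0.85 f'_c a b (d − a/2), solve the quadratic for a:
a = d − √(d² − 2M_n/(0.85 f'_c b)) = 655 − √(655² − 2 × 746.667×10⁶/(0.85 × 22.1 × 415)) = 167.69 mm.
A_s = 0.85 f'_c a b / f_y = 0.85 × 22.1 × 167.69 × 415 / 400 = 3268.2 mm².

A_s ≈ 3270 mm²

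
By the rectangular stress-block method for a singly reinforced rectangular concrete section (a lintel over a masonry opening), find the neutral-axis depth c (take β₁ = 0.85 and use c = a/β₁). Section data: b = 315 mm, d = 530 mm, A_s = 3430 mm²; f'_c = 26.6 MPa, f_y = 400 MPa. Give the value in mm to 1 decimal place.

T = A_s f_y = 3430 × 400 = 1372000 N = 1372 kN.
Setting C = 0.85 f'_c a b equal to T: a = 1372000/(0.85 × 26.6 × 315) = 192.638 mm.
With β₁ = 0.85, c = a/β₁ = 192.638/0.85 = 226.6 mm.

c ≈ 226.6 mm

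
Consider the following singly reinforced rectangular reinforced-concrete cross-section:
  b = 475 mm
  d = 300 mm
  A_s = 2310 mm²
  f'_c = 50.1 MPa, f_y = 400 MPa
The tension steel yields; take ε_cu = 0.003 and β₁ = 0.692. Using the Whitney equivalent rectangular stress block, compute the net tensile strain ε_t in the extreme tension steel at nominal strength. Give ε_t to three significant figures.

ε_t ≈ 0.0106

a = A_s f_y/(0.85 f'_c b) = 45.68 mm.
β₁ = 0.692, so c = a/β₁ = 45.68/0.692 = 66.01 mm.
From the linear strain diagram with ε_cu = 0.003: ε_t = 0.003 (d − c)/c = 0.003 × (300 − 66.01)/66.01 = 0.0106.
Since ε_t ≥ 0.005, the section is tension-controlled.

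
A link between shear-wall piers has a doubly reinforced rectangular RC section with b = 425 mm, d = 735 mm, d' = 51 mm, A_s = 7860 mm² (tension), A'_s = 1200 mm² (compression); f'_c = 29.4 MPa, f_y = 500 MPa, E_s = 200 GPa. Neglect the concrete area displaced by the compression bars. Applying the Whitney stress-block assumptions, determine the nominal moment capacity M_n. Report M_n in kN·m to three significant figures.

Assume both tension and compression steel yield.
Net tension couple steel: A_s − A'_s = 6660 mm².
a = (A_s − A'_s) f_y / (0.85 f'_c b) = 3330000/(0.85 × 29.4 × 425) = 313.54 mm.
c = a/β₁ = 313.54/0.84 = 373.26 mm; ε'_s = 0.003(c − d')/c = 0.0026 ≥ f_y/E_s = 0.0025, so compression steel does yield.
M_n = (A_s − A'_s) f_y (d − a/2) + A'_s f_y (d − d') = [3330000 × (735 − 156.77) + 600000 × (735 − 51)] × 10⁻⁶ = 1925.51 + 410.40 = 2335.91 kN·m.

M_n ≈ 2340 kN·m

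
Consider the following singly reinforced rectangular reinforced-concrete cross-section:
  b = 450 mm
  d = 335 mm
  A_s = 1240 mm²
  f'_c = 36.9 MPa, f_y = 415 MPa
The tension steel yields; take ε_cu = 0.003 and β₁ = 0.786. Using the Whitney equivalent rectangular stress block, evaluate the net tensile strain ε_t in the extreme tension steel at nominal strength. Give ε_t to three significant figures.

a = A_s f_y/(0.85 f'_c b) = 36.46 mm.
β₁ = 0.786, so c = a/β₁ = 36.46/0.786 = 46.39 mm.
From the linear strain diagram with ε_cu = 0.003: ε_t = 0.003 (d − c)/c = 0.003 × (335 − 46.39)/46.39 = 0.0187.
Since ε_t ≥ 0.005, the section is tension-controlled.

ε_t ≈ 0.0187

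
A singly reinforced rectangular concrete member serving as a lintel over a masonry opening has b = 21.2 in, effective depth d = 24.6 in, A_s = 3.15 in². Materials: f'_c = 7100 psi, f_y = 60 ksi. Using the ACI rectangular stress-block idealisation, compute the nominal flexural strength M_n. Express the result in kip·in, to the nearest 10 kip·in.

T = A_s f_y = 3.15 × 60 = 189 kips.
a = T/(0.85 f'_c b) = 189/(0.85 × 7.1 × 21.2) = 1.477 in.
M_n = T(d − a/2) = 189 × (24.6 − 0.7385) = 4509.8 kip·in.

M_n ≈ 4510 kip·in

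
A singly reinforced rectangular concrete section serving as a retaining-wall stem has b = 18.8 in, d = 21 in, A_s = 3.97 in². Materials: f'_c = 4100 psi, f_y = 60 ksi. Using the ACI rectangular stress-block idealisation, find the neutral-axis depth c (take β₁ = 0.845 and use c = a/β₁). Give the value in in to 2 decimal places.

c ≈ 4.30 in

T = A_s f_y = 3.97 × 60 = 238.2 kips.
a = T/(0.85 f'_c b) = 238.2/(0.85 × 4.1 × 18.8) = 3.6356 in.
With β₁ = 0.845, c = a/β₁ = 3.6356/0.845 = 4.30 in.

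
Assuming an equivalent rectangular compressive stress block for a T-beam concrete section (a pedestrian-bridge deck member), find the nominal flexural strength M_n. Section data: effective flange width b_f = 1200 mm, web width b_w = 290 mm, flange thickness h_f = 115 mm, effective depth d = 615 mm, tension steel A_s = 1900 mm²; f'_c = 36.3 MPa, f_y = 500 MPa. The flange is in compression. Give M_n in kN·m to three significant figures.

Tension: T = A_s f_y = 1900 × 500 = 950000 N.
Try a within the flange: a = T/(0.85 f'_c b_f) = 950000/(0.85 × 36.3 × 1200) = 25.66 mm.
Since a = 25.66 ≤ h_f = 115 mm, the stress block lies entirely in the flange; analyse as a rectangular beam of width b_f.
M_n = T(d − a/2) = 950000 × (615 − 12.83) = 572.06 × 10⁶ N·mm.
M_n = 572.06 kN·m.

M_n ≈ 572 kN·m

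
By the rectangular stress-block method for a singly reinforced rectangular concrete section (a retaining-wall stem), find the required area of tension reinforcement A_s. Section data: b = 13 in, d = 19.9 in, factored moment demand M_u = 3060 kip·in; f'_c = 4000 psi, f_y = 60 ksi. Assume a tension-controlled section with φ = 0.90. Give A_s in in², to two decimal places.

M_n = M_u/φ = 3060/0.90 = 3400 kip·in.
From M_n = 0.85 f'_c a b (d − a/2):
a = d − √(d² − 2M_n/(0.85 f'_c b)) = 19.9 − √(19.9² − 2 × 3400/(0.85 × 4 × 13)) = 4.338 in.
A_s = 0.85 f'_c a b / f_y = 0.85 × 4 × 4.338 × 13 / 60 = 3.196 in².

A_s ≈ 3.20 in²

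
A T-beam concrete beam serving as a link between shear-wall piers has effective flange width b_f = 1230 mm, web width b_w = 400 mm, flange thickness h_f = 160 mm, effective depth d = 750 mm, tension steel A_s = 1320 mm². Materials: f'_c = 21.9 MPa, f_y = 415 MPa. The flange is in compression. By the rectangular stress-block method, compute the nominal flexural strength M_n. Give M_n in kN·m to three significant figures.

M_n ≈ 404 kN·m

Tension: T = A_s f_y = 1320 × 415 = 547800 N.
Try a within the flange: a = T/(0.85 f'_c b_f) = 547800/(0.85 × 21.9 × 1230) = 23.93 mm.
Since a = 23.93 ≤ h_f = 160 mm, the stress block lies entirely in the flange; analyse as a rectangular beam of width b_f.
M_n = T(d − a/2) = 547800 × (750 − 11.965) = 404.30 × 10⁶ N·mm.
M_n = 404.30 kN·m.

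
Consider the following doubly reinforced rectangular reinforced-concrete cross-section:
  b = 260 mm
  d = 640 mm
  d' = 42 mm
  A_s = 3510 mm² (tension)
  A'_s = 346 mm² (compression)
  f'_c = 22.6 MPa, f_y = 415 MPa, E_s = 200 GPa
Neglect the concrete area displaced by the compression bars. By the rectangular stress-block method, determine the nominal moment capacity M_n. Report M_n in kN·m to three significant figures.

M_n ≈ 754 kN·m

Assume both tension and compression steel yield.
Net tension couple steel: A_s − A'_s = 3164 mm².
a = (A_s − A'_s) f_y / (0.85 f'_c b) = 1313060/(0.85 × 22.6 × 260) = 262.90 mm.
c = a/β₁ = 262.90/0.85 = 309.29 mm; ε'_s = 0.003(c − d')/c = 0.0026 ≥ f_y/E_s = 0.0021, so compression steel does yield.
M_n = (A_s − A'_s) f_y (d − a/2) + A'_s f_y (d − d') = [1313060 × (640 − 131.45) + 143590 × (640 − 42)] × 10⁻⁶ = 667.76 + 85.87 = 753.63 kN·m.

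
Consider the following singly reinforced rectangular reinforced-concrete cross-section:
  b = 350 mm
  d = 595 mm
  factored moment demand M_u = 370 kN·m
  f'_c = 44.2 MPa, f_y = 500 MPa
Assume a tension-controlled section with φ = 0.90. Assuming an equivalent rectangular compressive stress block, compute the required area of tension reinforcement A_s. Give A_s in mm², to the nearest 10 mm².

M_n = M_u/φ = 370/0.90 = 411.111 kN·m.
With M_n = 0.85 f'_c a b (d − a/2), solve the quadratic for a:
a = d − √(d² − 2M_n/(0.85 f'_c b)) = 595 − √(595² − 2 × 411.111×10⁶/(0.85 × 44.2 × 350)) = 55.10 mm.
A_s = 0.85 f'_c a b / f_y = 0.85 × 44.2 × 55.10 × 350 / 500 = 1449.1 mm².

A_s ≈ 1450 mm²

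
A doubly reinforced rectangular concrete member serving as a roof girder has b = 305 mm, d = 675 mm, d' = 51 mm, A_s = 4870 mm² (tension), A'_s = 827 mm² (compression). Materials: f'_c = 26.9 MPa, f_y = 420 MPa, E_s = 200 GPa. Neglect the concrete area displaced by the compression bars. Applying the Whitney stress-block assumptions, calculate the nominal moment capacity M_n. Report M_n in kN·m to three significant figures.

Assume both tension and compression steel yield.
Net tension couple steel: A_s − A'_s = 4043 mm².
a = (A_s − A'_s) f_y / (0.85 f'_c b) = 1698060/(0.85 × 26.9 × 305) = 243.49 mm.
c = a/β₁ = 243.49/0.85 = 286.46 mm; ε'_s = 0.003(c − d')/c = 0.0025 ≥ f_y/E_s = 0.0021, so compression steel does yield.
M_n = (A_s − A'_s) f_y (d − a/2) + A'_s f_y (d − d') = [1698060 × (675 − 121.745) + 347340 × (675 − 51)] × 10⁻⁶ = 939.46 + 216.74 = 1156.20 kN·m.

M_n ≈ 1160 kN·m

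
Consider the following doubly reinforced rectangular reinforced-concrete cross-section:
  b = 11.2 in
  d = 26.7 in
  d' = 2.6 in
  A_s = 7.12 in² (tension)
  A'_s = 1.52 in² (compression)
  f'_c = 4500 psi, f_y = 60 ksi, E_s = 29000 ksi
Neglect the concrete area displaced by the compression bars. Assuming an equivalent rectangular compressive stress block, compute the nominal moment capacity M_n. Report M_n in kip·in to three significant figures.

Assume both steels yield.
a = (A_s − A'_s) f_y/(0.85 f'_c b) = (7.12 − 1.52) × 60/(0.85 × 4.5 × 11.2) = 7.843 in.
c = a/β₁ = 7.843/0.825 = 9.507 in; ε'_s = 0.003(c − d')/c = 0.0022 ≥ ε_y = 0.0021, so the compression steel yields.
M_n = (A_s − A'_s) f_y (d − a/2) + A'_s f_y (d − d') = 336 × (26.7 − 3.9215) + 91.2 × (26.7 − 2.6) = 7653.6 + 2197.9 = 9851.5 kip·in.

M_n ≈ 9850 kip·in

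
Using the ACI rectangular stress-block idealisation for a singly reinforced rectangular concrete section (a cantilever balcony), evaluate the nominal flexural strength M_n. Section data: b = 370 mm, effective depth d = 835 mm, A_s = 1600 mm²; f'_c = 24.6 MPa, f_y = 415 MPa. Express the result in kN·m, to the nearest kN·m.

T = A_s f_y = 1600 × 415 = 664000 N = 664 kN.
From C = T: a = T/(0.85 f'_c b) = 664000/(0.85 × 24.6 × 370) = 85.82 mm.
M_n = T(d − a/2) = 664 kN × (835 − 42.91) mm = 525.95 kN·m.

M_n ≈ 526 kN·m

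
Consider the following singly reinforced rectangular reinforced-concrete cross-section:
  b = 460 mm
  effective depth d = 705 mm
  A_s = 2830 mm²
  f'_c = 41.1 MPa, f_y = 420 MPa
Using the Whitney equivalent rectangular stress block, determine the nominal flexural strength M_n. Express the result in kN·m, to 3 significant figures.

T = A_s f_y = 2830 × 420 = 1188600 N = 1188.6 kN.
From C = T: a = T/(0.85 f'_c b) = 1188600/(0.85 × 41.1 × 460) = 73.96 mm.
M_n = T(d − a/2) = 1188.6 kN × (705 − 36.98) mm = 794.01 kN·m.

M_n ≈ 794 kN·m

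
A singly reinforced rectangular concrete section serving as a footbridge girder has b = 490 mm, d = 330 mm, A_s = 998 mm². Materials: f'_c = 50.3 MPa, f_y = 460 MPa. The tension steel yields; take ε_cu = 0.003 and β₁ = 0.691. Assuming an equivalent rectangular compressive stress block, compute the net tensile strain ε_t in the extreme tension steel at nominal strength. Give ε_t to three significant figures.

a = A_s f_y/(0.85 f'_c b) = 21.91 mm.
β₁ = 0.691, so c = a/β₁ = 21.91/0.691 = 31.71 mm.
From the linear strain diagram with ε_cu = 0.003: ε_t = 0.003 (d − c)/c = 0.003 × (330 − 31.71)/31.71 = 0.0282.
Since ε_t ≥ 0.005, the section is tension-controlled.

ε_t ≈ 0.0282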